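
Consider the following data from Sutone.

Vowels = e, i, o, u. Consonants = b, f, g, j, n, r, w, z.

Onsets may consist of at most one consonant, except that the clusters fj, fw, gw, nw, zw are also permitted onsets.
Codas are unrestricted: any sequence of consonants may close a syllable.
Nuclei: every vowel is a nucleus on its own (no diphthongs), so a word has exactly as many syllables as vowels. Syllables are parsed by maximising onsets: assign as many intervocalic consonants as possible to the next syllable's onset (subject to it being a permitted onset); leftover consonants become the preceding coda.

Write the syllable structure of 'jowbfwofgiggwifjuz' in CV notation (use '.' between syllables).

CVCC.CCVC.CVC.CCV.CCVC

Vowels present: o, o, i, i, u; each is a nucleus, giving 5 syllables.
V1 /o/ – V2 /o/: /wbfw/; trying suffixes from longest down, /fw/ is the first permitted one, so coda /wb/ | onset /fw/.
V2 /o/ – V3 /i/: /fg/; trying suffixes from longest down, /g/ is the first permitted one, so coda /f/ | onset /g/.
V3 /i/ – V4 /i/: /ggw/ — longest licit onset from the right is /gw/, leaving /g/ as coda.
V4 /i/ – V5 /u/: /fj/ — entire cluster is a permitted onset → onset /fj/, coda ∅.
Result: jowb.fwof.gig.gwi.fjuz.
Mapping each syllable to C/V: /jowb/ → CVCC, /fwof/ → CCVC, /gig/ → CVC, /gwi/ → CCV, /fjuz/ → CCVC.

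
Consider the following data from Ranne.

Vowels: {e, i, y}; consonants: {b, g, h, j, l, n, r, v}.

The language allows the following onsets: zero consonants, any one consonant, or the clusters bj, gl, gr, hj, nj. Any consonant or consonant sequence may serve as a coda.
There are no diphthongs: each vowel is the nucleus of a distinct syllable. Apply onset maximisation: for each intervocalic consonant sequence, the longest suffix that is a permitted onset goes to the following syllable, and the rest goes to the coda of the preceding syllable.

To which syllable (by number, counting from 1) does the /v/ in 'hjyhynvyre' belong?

3

Nuclei (vowels): y, y, y, e → 4 syllables.
V1 /y/ – V2 /y/: /h/ → onset of the next syllable (single consonants are always licit onsets).
V2 /y/ – V3 /y/: /nv/ splits as /n/ + /v/ (/v/ is the longest suffix that is a licit onset).
V3 /y/ – V4 /e/: /r/ is a single consonant, so it becomes the next onset.
So the parse is hjy.hyn.vy.re.
The /v/ is in the onset of syllable 3 (/vy/).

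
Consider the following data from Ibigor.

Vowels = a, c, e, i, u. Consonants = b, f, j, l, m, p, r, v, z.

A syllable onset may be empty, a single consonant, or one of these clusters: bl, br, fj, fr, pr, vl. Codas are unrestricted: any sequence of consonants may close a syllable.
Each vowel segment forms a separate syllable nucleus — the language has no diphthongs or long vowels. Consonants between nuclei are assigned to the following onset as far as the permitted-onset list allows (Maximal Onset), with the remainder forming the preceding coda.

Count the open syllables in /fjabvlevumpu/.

Nuclei (vowels): a, e, u, u → 4 syllables.
/a…e/ gap (V1→V2): /bvl/ splits as /b/ + /vl/ (/vl/ is the longest suffix that is a licit onset).
/e…u/ gap (V2→V3): /v/ → onset of the next syllable (single consonants are always licit onsets).
/u…u/ gap (V3→V4): /mp/ splits as /m/ + /p/ (/p/ is the longest suffix that is a licit onset).
Syllabification: fjab.vle.vum.pu.
Classifying each syllable: /fjab/ (closed), /vle/ (open), /vum/ (closed), /pu/ (open).
Open syllables: 2.

2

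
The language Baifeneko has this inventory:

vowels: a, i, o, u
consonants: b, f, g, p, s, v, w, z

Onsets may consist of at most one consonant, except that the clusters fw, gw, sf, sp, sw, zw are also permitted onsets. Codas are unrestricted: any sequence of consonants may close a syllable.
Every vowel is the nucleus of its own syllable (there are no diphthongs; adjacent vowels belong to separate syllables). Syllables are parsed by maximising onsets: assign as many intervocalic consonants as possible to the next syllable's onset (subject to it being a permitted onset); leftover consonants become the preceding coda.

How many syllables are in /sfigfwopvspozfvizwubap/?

Vowels present: i, o, o, i, u, a; each is a nucleus, giving 6 syllables.

6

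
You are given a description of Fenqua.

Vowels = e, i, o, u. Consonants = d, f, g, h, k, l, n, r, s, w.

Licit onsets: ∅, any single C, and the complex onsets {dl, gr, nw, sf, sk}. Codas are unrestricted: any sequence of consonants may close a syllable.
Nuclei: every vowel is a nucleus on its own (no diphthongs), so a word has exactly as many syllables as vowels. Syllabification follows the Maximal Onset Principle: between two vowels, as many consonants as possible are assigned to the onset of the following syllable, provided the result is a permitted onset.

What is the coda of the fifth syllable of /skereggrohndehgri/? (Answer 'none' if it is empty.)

none

Nuclei (vowels): e, e, o, e, i → 5 syllables.
/e…e/ gap (V1→V2): /r/ → onset of the next syllable (single consonants are always licit onsets).
/e…o/ gap (V2→V3): /ggr/ — longest licit onset from the right is /gr/, leaving /g/ as coda.
/o…e/ gap (V3→V4): /hnd/ — longest licit onset from the right is /d/, leaving /hn/ as coda.
/e…i/ gap (V4→V5): cluster /hgr/ — the longest permitted-onset suffix is /gr/; onset = /gr/, preceding coda = /h/.
Putting it together: ske.reg.grohn.deh.gri.
Syllable 5 is /gri/: onset /gr/, nucleus /i/, coda ∅.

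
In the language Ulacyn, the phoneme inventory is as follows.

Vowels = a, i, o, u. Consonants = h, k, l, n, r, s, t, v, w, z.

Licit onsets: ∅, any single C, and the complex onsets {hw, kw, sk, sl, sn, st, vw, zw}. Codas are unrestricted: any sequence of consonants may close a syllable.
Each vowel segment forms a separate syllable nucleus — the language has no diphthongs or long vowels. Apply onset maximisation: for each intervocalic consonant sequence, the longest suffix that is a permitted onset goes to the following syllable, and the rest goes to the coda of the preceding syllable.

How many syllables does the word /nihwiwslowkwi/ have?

Nuclei (vowels): i, i, o, i → 4 syllables.

4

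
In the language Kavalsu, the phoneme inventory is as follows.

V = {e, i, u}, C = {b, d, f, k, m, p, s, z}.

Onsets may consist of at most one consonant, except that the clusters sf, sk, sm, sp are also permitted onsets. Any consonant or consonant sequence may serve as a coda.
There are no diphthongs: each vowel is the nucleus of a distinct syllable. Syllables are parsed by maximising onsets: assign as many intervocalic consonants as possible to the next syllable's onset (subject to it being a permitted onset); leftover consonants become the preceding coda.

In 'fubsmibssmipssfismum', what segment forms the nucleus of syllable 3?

Vowels present: u, i, i, i, u; each is a nucleus, giving 5 syllables.
The third nucleus (vowel 3 from the left) is /i/.

i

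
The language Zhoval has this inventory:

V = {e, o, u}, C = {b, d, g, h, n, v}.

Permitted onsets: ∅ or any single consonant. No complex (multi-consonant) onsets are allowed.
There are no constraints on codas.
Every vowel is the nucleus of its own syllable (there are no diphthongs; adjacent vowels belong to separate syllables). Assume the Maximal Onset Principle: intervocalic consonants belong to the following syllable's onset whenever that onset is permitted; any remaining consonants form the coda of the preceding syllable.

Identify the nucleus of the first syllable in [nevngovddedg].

e

Vowels present: e, o, e; each is a nucleus, giving 3 syllables.
The first nucleus (vowel 1 from the left) is /e/.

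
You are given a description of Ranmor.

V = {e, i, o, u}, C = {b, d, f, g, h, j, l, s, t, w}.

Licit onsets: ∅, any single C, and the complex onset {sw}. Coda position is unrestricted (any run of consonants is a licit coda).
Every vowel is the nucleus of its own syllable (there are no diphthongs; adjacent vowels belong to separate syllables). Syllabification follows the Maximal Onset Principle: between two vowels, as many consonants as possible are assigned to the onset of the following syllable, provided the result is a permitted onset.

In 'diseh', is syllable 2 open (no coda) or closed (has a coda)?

Vowels present: i, e; each is a nucleus, giving 2 syllables.
σ1/σ2 boundary: /s/ → onset of the next syllable (single consonants are always licit onsets).
Putting it together: di.seh.
Syllable 2 is /seh/ with coda /h/, so it is closed.

closed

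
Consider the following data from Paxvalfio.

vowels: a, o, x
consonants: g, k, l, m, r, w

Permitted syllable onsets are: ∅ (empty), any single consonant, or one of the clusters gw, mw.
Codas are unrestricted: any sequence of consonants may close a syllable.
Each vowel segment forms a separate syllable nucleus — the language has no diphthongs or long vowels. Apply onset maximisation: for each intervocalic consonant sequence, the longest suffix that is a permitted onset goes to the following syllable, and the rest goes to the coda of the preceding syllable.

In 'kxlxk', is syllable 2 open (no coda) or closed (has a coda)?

closed

Nuclei (vowels): x, x → 2 syllables.
σ1/σ2 boundary: /l/ is a single consonant, so it becomes the next onset.
So the parse is kx.lxk.
Syllable 2 is /lxk/ with coda /k/, so it is closed.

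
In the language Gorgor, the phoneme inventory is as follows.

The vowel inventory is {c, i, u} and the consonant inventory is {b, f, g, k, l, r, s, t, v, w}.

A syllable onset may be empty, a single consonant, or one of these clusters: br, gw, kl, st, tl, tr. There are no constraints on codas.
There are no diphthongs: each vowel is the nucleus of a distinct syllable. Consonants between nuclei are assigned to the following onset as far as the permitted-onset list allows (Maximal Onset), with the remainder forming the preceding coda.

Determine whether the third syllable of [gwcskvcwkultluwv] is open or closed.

closed

Nuclei (vowels): c, c, u, u → 4 syllables.
V1 /c/ – V2 /c/: /skv/; trying suffixes from longest down, /v/ is the first permitted one, so coda /sk/ | onset /v/.
V2 /c/ – V3 /u/: /wk/; trying suffixes from longest down, /k/ is the first permitted one, so coda /w/ | onset /k/.
V3 /u/ – V4 /u/: cluster /ltl/ — the longest permitted-onset suffix is /tl/; onset = /tl/, preceding coda = /l/.
Result: gwcsk.vcw.kul.tluwv.
Syllable 3 is /kul/ with coda /l/, so it is closed.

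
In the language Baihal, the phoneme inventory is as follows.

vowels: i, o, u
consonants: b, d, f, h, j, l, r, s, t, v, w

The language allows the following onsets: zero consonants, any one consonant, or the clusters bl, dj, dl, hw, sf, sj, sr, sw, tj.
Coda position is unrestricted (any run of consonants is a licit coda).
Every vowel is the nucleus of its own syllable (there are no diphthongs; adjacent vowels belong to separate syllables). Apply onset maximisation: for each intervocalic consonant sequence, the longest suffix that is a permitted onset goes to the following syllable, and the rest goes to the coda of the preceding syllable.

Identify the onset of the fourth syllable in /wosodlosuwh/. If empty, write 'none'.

Nuclei (vowels): o, o, o, u → 4 syllables.
σ1/σ2 boundary: just /s/ — single C goes to the following onset.
σ2/σ3 boundary: /dl/ — entire cluster is a permitted onset → onset /dl/, coda ∅.
σ3/σ4 boundary: /s/ → onset of the next syllable (single consonants are always licit onsets).
Putting it together: wo.so.dlo.suwh.
Syllable 4 is /suwh/: onset /s/, nucleus /u/, coda /wh/.

s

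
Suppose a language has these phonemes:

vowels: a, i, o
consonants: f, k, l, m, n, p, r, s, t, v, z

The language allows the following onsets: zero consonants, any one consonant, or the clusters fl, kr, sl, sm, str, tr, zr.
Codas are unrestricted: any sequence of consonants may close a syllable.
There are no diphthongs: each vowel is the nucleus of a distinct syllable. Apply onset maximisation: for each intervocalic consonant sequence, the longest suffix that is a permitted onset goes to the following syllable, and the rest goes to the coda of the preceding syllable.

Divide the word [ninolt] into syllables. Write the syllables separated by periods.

ni.nolt

Nuclei (vowels): i, o → 2 syllables.
Between /i/ (V1) and /o/ (V2): just /n/ — single C goes to the following onset.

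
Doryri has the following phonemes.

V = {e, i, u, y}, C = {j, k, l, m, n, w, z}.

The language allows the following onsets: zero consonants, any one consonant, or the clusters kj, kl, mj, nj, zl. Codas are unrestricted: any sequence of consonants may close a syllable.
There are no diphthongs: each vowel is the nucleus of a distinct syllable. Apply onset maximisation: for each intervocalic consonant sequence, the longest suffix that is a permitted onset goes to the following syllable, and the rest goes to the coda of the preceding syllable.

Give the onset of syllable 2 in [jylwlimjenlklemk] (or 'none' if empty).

Nuclei (vowels): y, i, e, e → 4 syllables.
σ1/σ2 boundary: cluster /lwl/ — the longest permitted-onset suffix is /l/; onset = /l/, preceding coda = /lw/.
σ2/σ3 boundary: /mj/ is a licit onset in full, so it all attaches to the next syllable.
σ3/σ4 boundary: /nlkl/ — longest licit onset from the right is /kl/, leaving /nl/ as coda.
Result: jylw.li.mjenl.klemk.
Syllable 2 is /li/: onset /l/, nucleus /i/, coda ∅.

l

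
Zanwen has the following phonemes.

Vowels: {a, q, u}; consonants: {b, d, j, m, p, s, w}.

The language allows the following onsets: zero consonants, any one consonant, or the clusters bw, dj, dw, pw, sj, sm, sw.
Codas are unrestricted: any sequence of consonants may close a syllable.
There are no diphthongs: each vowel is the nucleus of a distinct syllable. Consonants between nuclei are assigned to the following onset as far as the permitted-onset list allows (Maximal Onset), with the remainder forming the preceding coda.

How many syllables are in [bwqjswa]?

Nuclei (vowels): q, a → 2 syllables.

2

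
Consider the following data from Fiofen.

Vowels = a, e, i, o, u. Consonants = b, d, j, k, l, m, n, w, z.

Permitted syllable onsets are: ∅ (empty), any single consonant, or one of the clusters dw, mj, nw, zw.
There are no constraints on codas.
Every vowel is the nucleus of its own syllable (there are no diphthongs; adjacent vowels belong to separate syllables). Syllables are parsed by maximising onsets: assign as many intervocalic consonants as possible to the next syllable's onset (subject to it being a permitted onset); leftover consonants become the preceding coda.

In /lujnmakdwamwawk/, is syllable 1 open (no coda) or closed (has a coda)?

closed

Nuclei (vowels): u, a, a, a → 4 syllables.
V1 /u/ – V2 /a/: /jnm/ splits as /jn/ + /m/ (/m/ is the longest suffix that is a licit onset).
V2 /a/ – V3 /a/: /kdw/ — longest licit onset from the right is /dw/, leaving /k/ as coda.
V3 /a/ – V4 /a/: /mw/ — longest licit onset from the right is /w/, leaving /m/ as coda.
Result: lujn.mak.dwam.wawk.
Syllable 1 is /lujn/ with coda /jn/, so it is closed.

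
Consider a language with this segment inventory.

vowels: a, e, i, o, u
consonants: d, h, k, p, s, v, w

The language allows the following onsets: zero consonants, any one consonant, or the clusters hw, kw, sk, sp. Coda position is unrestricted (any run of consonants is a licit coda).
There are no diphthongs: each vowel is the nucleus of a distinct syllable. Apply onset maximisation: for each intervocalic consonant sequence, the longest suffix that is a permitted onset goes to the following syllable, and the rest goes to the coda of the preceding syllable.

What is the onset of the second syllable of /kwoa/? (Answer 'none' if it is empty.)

Nuclei (vowels): o, a → 2 syllables.
/o…a/ gap (V1→V2): no consonants, so the boundary falls immediately after /o/.
Putting it together: kwo.a.
Syllable 2 is /a/: onset ∅, nucleus /a/, coda ∅.

none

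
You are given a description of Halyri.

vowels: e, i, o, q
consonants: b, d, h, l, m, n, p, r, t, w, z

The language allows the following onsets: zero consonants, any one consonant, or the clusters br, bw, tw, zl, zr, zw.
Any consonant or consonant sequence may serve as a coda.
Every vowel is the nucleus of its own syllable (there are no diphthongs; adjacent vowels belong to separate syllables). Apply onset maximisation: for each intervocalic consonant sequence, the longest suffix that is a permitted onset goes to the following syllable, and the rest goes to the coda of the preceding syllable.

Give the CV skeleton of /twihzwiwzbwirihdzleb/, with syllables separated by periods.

Vowels present: i, i, i, i, e; each is a nucleus, giving 5 syllables.
V1 /i/ – V2 /i/: /hzw/ splits as /h/ + /zw/ (/zw/ is the longest suffix that is a licit onset).
V2 /i/ – V3 /i/: cluster /wzbw/ — the longest permitted-onset suffix is /bw/; onset = /bw/, preceding coda = /wz/.
V3 /i/ – V4 /i/: /r/ is a single consonant, so it becomes the next onset.
V4 /i/ – V5 /e/: /hdzl/ splits as /hd/ + /zl/ (/zl/ is the longest suffix that is a licit onset).
Syllabification: twih.zwiwz.bwi.rihd.zleb.
Mapping each syllable to C/V: /twih/ → CCVC, /zwiwz/ → CCVCC, /bwi/ → CCV, /rihd/ → CVCC, /zleb/ → CCVC.

CCVC.CCVCC.CCV.CVCC.CCVC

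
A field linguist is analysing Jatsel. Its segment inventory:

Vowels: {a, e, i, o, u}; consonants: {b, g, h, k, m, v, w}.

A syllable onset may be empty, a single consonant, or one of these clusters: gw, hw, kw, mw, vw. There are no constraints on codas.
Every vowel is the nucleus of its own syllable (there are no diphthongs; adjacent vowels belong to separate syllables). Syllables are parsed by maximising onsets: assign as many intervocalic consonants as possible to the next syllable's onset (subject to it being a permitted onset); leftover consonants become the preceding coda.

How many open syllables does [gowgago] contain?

Nuclei (vowels): o, a, o → 3 syllables.
/o…a/ gap (V1→V2): /wg/ — longest licit onset from the right is /g/, leaving /w/ as coda.
/a…o/ gap (V2→V3): just /g/ — single C goes to the following onset.
Result: gow.ga.go.
Classifying each syllable: /gow/ (closed), /ga/ (open), /go/ (open).
Open syllables: 2.

2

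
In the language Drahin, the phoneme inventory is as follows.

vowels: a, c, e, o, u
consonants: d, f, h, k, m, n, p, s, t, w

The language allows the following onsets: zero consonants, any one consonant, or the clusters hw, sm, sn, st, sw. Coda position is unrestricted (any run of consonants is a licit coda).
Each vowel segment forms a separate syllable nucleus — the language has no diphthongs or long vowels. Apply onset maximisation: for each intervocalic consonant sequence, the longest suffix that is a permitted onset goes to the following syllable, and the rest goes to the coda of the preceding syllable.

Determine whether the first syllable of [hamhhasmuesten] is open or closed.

Vowels present: a, a, u, e, e; each is a nucleus, giving 5 syllables.
/a…a/ gap (V1→V2): /mhh/; trying suffixes from longest down, /h/ is the first permitted one, so coda /mh/ | onset /h/.
/a…u/ gap (V2→V3): cluster /sm/ — /sm/ is itself a permitted onset, so the whole cluster goes right; preceding coda = ∅.
/u…e/ gap (V3→V4): nothing intervenes; syllable break is V.V.
/e…e/ gap (V4→V5): cluster /st/ — /st/ is itself a permitted onset, so the whole cluster goes right; preceding coda = ∅.
Result: hamh.ha.smu.e.sten.
Syllable 1 is /hamh/ with coda /mh/, so it is closed.

closed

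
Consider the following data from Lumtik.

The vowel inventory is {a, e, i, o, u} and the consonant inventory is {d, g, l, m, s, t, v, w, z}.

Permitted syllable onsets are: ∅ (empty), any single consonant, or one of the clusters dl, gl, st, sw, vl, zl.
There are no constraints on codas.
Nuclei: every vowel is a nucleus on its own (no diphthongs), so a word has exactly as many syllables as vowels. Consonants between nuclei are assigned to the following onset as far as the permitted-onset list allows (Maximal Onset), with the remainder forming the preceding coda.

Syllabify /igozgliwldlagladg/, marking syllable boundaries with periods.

i.goz.gliwl.dla.gladg

Nuclei (vowels): i, o, i, a, a → 5 syllables.
/i…o/ gap (V1→V2): /g/ → onset of the next syllable (single consonants are always licit onsets).
/o…i/ gap (V2→V3): /zgl/ splits as /z/ + /gl/ (/gl/ is the longest suffix that is a licit onset).
/i…a/ gap (V3→V4): cluster /wldl/ — the longest permitted-onset suffix is /dl/; onset = /dl/, preceding coda = /wl/.
/a…a/ gap (V4→V5): /gl/ is a licit onset in full, so it all attaches to the next syllable.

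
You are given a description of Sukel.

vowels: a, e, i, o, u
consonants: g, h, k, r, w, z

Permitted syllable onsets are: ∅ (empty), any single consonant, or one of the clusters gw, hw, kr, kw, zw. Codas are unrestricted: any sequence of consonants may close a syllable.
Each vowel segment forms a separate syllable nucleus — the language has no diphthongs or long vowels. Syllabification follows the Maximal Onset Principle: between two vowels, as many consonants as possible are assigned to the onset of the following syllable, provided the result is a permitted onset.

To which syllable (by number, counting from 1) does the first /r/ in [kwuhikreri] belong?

The vowels are u, i, e, i — 4 nuclei, so 4 syllables.
σ1/σ2 boundary: just /h/ — single C goes to the following onset.
σ2/σ3 boundary: /kr/ — entire cluster is a permitted onset → onset /kr/, coda ∅.
σ3/σ4 boundary: /r/ → onset of the next syllable (single consonants are always licit onsets).
Result: kwu.hi.kre.ri.
The first /r/ is in the onset of syllable 3 (/kre/).

3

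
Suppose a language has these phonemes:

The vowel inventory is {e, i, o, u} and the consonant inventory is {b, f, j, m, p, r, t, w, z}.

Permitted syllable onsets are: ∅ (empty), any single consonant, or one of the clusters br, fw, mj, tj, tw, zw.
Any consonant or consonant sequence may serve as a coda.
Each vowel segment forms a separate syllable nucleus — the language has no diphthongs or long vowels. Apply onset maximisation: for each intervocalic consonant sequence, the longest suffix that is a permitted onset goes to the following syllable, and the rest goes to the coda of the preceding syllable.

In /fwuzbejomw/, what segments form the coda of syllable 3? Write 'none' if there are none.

The vowels are u, e, o — 3 nuclei, so 3 syllables.
V1 /u/ – V2 /e/: cluster /zb/ — the longest permitted-onset suffix is /b/; onset = /b/, preceding coda = /z/.
V2 /e/ – V3 /o/: just /j/ — single C goes to the following onset.
So the parse is fwuz.be.jomw.
Syllable 3 is /jomw/: onset /j/, nucleus /o/, coda /mw/.

mw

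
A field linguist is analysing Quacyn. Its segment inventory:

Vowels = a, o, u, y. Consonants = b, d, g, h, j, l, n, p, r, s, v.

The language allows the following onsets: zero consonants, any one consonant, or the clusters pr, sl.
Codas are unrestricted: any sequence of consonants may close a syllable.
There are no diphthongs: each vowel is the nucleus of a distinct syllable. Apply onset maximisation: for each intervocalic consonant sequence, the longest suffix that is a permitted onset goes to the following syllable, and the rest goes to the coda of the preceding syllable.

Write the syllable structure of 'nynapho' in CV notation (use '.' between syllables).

Vowels present: y, a, o; each is a nucleus, giving 3 syllables.
/y…a/ gap (V1→V2): /n/ is a single consonant, so it becomes the next onset.
/a…o/ gap (V2→V3): /ph/; trying suffixes from longest down, /h/ is the first permitted one, so coda /p/ | onset /h/.
Syllabification: ny.nap.ho.
Mapping each syllable to C/V: /ny/ → CV, /nap/ → CVC, /ho/ → CV.

CV.CVC.CV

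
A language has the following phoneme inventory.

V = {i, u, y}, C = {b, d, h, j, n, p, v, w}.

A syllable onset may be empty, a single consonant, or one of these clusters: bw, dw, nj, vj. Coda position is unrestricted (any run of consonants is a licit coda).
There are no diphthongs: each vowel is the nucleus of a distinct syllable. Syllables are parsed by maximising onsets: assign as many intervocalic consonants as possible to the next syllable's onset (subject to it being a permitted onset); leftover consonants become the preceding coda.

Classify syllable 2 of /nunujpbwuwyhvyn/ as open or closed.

Vowels present: u, u, u, y, y; each is a nucleus, giving 5 syllables.
V1 /u/ – V2 /u/: just /n/ — single C goes to the following onset.
V2 /u/ – V3 /u/: /jpbw/; trying suffixes from longest down, /bw/ is the first permitted one, so coda /jp/ | onset /bw/.
V3 /u/ – V4 /y/: /w/ is a single consonant, so it becomes the next onset.
V4 /y/ – V5 /y/: /hv/ — longest licit onset from the right is /v/, leaving /h/ as coda.
So the parse is nu.nujp.bwu.wyh.vyn.
Syllable 2 is /nujp/ with coda /jp/, so it is closed.

closed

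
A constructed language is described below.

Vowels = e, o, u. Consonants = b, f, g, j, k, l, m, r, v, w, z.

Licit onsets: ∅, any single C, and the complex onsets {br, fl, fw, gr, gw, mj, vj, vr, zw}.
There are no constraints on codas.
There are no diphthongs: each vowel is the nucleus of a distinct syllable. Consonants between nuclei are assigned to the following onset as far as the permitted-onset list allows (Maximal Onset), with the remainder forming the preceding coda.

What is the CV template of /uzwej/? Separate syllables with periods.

Vowels present: u, e; each is a nucleus, giving 2 syllables.
/u…e/ gap (V1→V2): cluster /zw/ — /zw/ is itself a permitted onset, so the whole cluster goes right; preceding coda = ∅.
So the parse is u.zwej.
Mapping each syllable to C/V: /u/ → V, /zwej/ → CCVC.

V.CCVC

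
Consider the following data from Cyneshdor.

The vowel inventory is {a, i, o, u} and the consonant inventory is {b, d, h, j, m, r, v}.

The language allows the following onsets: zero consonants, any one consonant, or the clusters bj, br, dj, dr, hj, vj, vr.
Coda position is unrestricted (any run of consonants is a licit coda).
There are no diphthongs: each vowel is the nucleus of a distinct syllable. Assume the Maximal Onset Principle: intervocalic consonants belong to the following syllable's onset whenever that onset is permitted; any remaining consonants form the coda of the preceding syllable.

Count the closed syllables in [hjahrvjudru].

1

Nuclei (vowels): a, u, u → 3 syllables.
V1 /a/ – V2 /u/: cluster /hrvj/ — the longest permitted-onset suffix is /vj/; onset = /vj/, preceding coda = /hr/.
V2 /u/ – V3 /u/: /dr/ — entire cluster is a permitted onset → onset /dr/, coda ∅.
So the parse is hjahr.vju.dru.
Classifying each syllable: /hjahr/ (closed), /vju/ (open), /dru/ (open).
Closed syllables: 1.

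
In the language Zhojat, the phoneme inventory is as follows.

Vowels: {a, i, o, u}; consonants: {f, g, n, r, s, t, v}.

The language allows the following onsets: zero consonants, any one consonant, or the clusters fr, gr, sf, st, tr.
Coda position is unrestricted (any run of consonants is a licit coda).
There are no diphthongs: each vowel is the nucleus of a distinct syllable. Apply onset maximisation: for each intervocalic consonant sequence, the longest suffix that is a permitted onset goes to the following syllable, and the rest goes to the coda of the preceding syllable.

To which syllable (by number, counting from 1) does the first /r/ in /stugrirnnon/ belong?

Nuclei (vowels): u, i, o → 3 syllables.
σ1/σ2 boundary: cluster /gr/ — /gr/ is itself a permitted onset, so the whole cluster goes right; preceding coda = ∅.
σ2/σ3 boundary: cluster /rnn/ — the longest permitted-onset suffix is /n/; onset = /n/, preceding coda = /rn/.
Putting it together: stu.grirn.non.
The first /r/ is in the onset of syllable 2 (/grirn/).

2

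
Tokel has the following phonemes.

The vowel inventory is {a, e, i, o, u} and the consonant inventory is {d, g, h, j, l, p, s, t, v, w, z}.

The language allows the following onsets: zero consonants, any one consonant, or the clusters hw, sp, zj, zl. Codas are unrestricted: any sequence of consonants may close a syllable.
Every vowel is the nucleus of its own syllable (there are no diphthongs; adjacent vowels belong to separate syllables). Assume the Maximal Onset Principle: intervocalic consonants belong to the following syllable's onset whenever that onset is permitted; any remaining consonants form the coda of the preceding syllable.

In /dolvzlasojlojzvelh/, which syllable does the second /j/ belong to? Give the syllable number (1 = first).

Vowels present: o, a, o, o, e; each is a nucleus, giving 5 syllables.
/o…a/ gap (V1→V2): /lvzl/ — longest licit onset from the right is /zl/, leaving /lv/ as coda.
/a…o/ gap (V2→V3): /s/ is a single consonant, so it becomes the next onset.
/o…o/ gap (V3→V4): /jl/ — longest licit onset from the right is /l/, leaving /j/ as coda.
/o…e/ gap (V4→V5): cluster /jzv/ — the longest permitted-onset suffix is /v/; onset = /v/, preceding coda = /jz/.
Syllabification: dolv.zla.soj.lojz.velh.
The second /j/ is in the coda of syllable 4 (/lojz/).

4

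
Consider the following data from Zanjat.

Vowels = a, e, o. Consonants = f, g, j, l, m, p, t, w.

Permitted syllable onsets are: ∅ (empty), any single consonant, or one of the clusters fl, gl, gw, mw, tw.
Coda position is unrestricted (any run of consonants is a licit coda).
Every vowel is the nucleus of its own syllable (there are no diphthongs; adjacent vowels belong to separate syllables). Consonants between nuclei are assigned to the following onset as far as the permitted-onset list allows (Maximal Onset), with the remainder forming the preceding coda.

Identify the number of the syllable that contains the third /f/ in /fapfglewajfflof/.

The vowels are a, e, a, o — 4 nuclei, so 4 syllables.
V1 /a/ – V2 /e/: /pfgl/; trying suffixes from longest down, /gl/ is the first permitted one, so coda /pf/ | onset /gl/.
V2 /e/ – V3 /a/: just /w/ — single C goes to the following onset.
V3 /a/ – V4 /o/: /jffl/ — longest licit onset from the right is /fl/, leaving /jf/ as coda.
So the parse is fapf.gle.wajf.flof.
The third /f/ is in the coda of syllable 3 (/wajf/).

3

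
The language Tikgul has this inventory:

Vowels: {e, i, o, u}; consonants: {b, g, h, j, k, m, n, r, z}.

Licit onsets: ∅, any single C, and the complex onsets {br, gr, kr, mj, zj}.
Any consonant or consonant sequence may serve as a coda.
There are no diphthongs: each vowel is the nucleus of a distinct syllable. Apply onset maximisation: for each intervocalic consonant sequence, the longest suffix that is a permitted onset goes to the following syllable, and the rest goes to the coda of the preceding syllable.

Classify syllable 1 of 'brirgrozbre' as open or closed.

closed

Vowels present: i, o, e; each is a nucleus, giving 3 syllables.
Between /i/ (V1) and /o/ (V2): /rgr/; trying suffixes from longest down, /gr/ is the first permitted one, so coda /r/ | onset /gr/.
Between /o/ (V2) and /e/ (V3): /zbr/; trying suffixes from longest down, /br/ is the first permitted one, so coda /z/ | onset /br/.
Syllabification: brir.groz.bre.
Syllable 1 is /brir/ with coda /r/, so it is closed.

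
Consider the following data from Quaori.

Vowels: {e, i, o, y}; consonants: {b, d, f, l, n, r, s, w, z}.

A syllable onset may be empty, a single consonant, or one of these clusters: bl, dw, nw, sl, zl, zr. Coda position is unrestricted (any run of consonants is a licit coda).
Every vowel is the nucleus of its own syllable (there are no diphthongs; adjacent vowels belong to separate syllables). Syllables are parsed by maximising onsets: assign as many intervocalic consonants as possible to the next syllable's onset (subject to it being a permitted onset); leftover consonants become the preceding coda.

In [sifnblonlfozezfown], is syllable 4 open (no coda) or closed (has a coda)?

The vowels are i, o, o, e, o — 5 nuclei, so 5 syllables.
σ1/σ2 boundary: /fnbl/ splits as /fn/ + /bl/ (/bl/ is the longest suffix that is a licit onset).
σ2/σ3 boundary: /nlf/; trying suffixes from longest down, /f/ is the first permitted one, so coda /nl/ | onset /f/.
σ3/σ4 boundary: /z/ → onset of the next syllable (single consonants are always licit onsets).
σ4/σ5 boundary: cluster /zf/ — the longest permitted-onset suffix is /f/; onset = /f/, preceding coda = /z/.
Result: sifn.blonl.fo.zez.fown.
Syllable 4 is /zez/ with coda /z/, so it is closed.

closed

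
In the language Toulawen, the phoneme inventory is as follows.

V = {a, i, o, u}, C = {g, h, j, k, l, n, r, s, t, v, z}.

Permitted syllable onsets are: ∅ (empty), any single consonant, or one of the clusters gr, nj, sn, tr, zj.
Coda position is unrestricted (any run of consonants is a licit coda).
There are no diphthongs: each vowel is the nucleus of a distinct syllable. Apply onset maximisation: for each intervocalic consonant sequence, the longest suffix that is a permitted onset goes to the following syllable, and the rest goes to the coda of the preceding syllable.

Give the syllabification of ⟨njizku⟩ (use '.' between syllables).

njiz.ku

The vowels are i, u — 2 nuclei, so 2 syllables.
Between /i/ (V1) and /u/ (V2): /zk/; trying suffixes from longest down, /k/ is the first permitted one, so coda /z/ | onset /k/.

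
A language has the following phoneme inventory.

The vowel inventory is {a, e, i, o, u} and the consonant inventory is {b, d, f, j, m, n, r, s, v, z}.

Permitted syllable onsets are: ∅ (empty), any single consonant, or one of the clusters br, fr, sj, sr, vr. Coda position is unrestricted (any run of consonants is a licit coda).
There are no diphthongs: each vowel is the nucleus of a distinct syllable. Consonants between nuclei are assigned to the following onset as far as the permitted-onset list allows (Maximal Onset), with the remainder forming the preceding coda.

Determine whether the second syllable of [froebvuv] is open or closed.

closed

Nuclei (vowels): o, e, u → 3 syllables.
σ1/σ2 boundary: hiatus — the boundary sits between the two vowels.
σ2/σ3 boundary: /bv/ — longest licit onset from the right is /v/, leaving /b/ as coda.
Syllabification: fro.eb.vuv.
Syllable 2 is /eb/ with coda /b/, so it is closed.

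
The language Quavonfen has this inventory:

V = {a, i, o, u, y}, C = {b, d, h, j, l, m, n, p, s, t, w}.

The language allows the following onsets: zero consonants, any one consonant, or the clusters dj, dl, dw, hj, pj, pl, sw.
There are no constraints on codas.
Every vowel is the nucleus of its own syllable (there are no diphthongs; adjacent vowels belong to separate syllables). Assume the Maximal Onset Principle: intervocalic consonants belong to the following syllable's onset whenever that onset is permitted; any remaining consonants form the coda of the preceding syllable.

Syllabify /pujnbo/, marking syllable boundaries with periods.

pujn.bo

The vowels are u, o — 2 nuclei, so 2 syllables.
σ1/σ2 boundary: /jnb/ — longest licit onset from the right is /b/, leaving /jn/ as coda.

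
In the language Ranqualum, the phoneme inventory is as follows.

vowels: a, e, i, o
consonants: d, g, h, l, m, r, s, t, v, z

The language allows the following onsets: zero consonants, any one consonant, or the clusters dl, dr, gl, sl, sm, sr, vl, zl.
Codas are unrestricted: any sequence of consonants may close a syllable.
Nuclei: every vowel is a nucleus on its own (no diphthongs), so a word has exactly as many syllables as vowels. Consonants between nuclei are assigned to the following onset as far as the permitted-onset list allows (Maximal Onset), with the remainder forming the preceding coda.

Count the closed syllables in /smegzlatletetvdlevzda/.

Nuclei (vowels): e, a, e, e, e, a → 6 syllables.
V1 /e/ – V2 /a/: /gzl/ — longest licit onset from the right is /zl/, leaving /g/ as coda.
V2 /a/ – V3 /e/: cluster /tl/ — the longest permitted-onset suffix is /l/; onset = /l/, preceding coda = /t/.
V3 /e/ – V4 /e/: /t/ → onset of the next syllable (single consonants are always licit onsets).
V4 /e/ – V5 /e/: /tvdl/; trying suffixes from longest down, /dl/ is the first permitted one, so coda /tv/ | onset /dl/.
V5 /e/ – V6 /a/: /vzd/ — longest licit onset from the right is /d/, leaving /vz/ as coda.
Result: smeg.zlat.le.tetv.dlevz.da.
Classifying each syllable: /smeg/ (closed), /zlat/ (closed), /le/ (open), /tetv/ (closed), /dlevz/ (closed), /da/ (open).
Closed syllables: 4.

4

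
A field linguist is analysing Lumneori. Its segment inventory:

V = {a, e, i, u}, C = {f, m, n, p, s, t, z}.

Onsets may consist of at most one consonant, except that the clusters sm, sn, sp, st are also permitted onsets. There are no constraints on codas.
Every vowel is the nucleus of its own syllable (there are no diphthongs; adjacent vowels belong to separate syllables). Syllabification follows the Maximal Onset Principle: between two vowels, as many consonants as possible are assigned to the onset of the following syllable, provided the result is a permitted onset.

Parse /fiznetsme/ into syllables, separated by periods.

fiz.net.sme

Nuclei (vowels): i, e, e → 3 syllables.
σ1/σ2 boundary: cluster /zn/ — the longest permitted-onset suffix is /n/; onset = /n/, preceding coda = /z/.
σ2/σ3 boundary: /tsm/ — longest licit onset from the right is /sm/, leaving /t/ as coda.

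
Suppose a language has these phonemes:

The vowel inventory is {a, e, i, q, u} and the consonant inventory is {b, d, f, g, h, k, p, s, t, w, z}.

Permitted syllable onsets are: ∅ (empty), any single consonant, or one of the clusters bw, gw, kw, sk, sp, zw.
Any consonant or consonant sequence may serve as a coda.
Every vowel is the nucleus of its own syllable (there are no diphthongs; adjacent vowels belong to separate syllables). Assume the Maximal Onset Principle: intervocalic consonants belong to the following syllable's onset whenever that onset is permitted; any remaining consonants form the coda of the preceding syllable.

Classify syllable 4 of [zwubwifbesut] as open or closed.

closed

Nuclei (vowels): u, i, e, u → 4 syllables.
V1 /u/ – V2 /i/: /bw/ is a licit onset in full, so it all attaches to the next syllable.
V2 /i/ – V3 /e/: /fb/ — longest licit onset from the right is /b/, leaving /f/ as coda.
V3 /e/ – V4 /u/: just /s/ — single C goes to the following onset.
So the parse is zwu.bwif.be.sut.
Syllable 4 is /sut/ with coda /t/, so it is closed.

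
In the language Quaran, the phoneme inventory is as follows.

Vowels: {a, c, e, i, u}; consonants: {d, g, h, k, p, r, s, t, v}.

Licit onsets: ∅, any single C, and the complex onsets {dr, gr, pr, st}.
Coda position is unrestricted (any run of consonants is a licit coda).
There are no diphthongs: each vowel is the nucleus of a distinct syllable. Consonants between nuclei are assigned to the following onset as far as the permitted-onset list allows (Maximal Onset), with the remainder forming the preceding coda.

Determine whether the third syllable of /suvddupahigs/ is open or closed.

open

Nuclei (vowels): u, u, a, i → 4 syllables.
V1 /u/ – V2 /u/: /vdd/ splits as /vd/ + /d/ (/d/ is the longest suffix that is a licit onset).
V2 /u/ – V3 /a/: /p/ → onset of the next syllable (single consonants are always licit onsets).
V3 /a/ – V4 /i/: just /h/ — single C goes to the following onset.
Result: suvd.du.pa.higs.
Syllable 3 is /pa/; it ends in its nucleus with no coda, so it is open.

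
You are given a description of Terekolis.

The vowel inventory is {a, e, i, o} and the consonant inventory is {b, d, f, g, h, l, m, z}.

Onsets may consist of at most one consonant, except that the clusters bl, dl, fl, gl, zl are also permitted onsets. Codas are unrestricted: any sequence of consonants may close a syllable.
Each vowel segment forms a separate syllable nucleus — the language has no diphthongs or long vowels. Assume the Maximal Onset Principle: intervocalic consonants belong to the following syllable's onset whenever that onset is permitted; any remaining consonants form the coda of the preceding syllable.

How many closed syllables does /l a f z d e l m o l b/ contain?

Nuclei (vowels): a, e, o → 3 syllables.
V1 /a/ – V2 /e/: /fzd/; trying suffixes from longest down, /d/ is the first permitted one, so coda /fz/ | onset /d/.
V2 /e/ – V3 /o/: /lm/ splits as /l/ + /m/ (/m/ is the longest suffix that is a licit onset).
So the parse is lafz.del.molb.
Classifying each syllable: /lafz/ (closed), /del/ (closed), /molb/ (closed).
Closed syllables: 3.

3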